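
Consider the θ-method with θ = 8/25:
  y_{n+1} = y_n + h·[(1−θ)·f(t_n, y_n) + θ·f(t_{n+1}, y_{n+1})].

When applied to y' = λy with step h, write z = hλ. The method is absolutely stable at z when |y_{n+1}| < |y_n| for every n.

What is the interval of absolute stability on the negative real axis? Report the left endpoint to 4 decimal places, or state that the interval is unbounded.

(-5.5556, 0).

With y'=λy (z=hλ):
  y_{n+1} = y_n + z·[17/25·y_n + 8/25·y_{n+1}] ⇒ (1 − 8/25z)y_{n+1} = (1 + 17/25z)y_n
  ⇒ R(z) = (1 + 17/25z)/(1 − 8/25z).

Boundary: |R(x)|=1, x<0.
x=-1.19: |R|=0.1382
R=−1: 1+17/25x = −1+8/25x ⇒ -9/25x=2 ⇒ x=2/(-9/25)=-5.5556
Confirm numerically:
  x=-3.490: |R|=0.64872 <1
  x=-2.993: |R|=0.52879 <1
  x=-2.383: |R|=0.35201 <1
  x=-2.279: |R|=0.31789 <1
  x=-5.915: |R|=1.04473 >1
  x=-5.670: |R|=1.01464 >1
Interval (-5.5556, 0).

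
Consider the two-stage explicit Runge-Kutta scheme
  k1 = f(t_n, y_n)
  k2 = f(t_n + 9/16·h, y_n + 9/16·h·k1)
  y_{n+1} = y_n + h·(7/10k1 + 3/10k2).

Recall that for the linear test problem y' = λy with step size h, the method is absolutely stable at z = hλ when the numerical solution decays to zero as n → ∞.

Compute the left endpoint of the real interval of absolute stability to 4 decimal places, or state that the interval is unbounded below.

z* = -5.9259.

Set f=λy, z=hλ:
  k1=λy_n ⇒ h·k1=z·y_n;  k2=λ(1+9/16z)y_n ⇒ h·k2=z(1+9/16z)y_n
  y_{n+1}/y_n = 1 + 7/10z + 3/10z(1+9/16z) = 1 + z + 27/160z²
  so R(z) = 1 + z + 27/160z².

Boundary: |R(x)|=1, x<0.
x=-0.87: |R|=0.2577
R=1: x+27/160x²=0 ⇒ x=−160/27=-5.9259; min R=1−1/(4·27/160)=-0.4815>−1
Confirm numerically:
  x=-5.157: |R|=0.33085 <1
  x=-5.059: |R|=0.25990 <1
  x=-4.207: |R|=0.22032 <1
  x=-6.274: |R|=1.36852 >1
  x=-6.259: |R|=1.35179 >1
  x=-6.238: |R|=1.32851 >1
Interval (-5.9259, 0).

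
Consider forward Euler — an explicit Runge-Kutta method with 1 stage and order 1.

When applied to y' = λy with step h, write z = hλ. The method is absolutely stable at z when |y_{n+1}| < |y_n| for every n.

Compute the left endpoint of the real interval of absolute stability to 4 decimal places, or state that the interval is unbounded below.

z* = -2.0000.

Test eqn y'=λy, z=hλ:
  order 1, 1-stage ⇒ R(z)=1+z
  (e.g. R(-0.82)=0.18000, |R|=0.18000)

Boundary: |R(x)|=1, x<0.
x=-0.82: |R|=0.1800
|R(-2.36)|=1.3600 |R(-2.08)|=1.0800 |R(-0.6)|=0.4000
Bisect:
  x_lo=-2.8173 |R|=1.8173  x_hi=-0.1429 |R|=0.8571
  mid=-1.48012 |R|=0.48012 →hi
  mid=-2.14873 |R|=1.14873 →lo
  mid=-1.81443 |R|=0.81443 →hi
  mid=-1.98158 |R|=0.98158 →hi
  mid=-2.06516 |R|=1.06516 →lo
  mid=-2.02337 |R|=1.02337 →lo
  mid=-2.00248 |R|=1.00248 →lo
  mid=-1.99203 |R|=0.99203 →hi
  mid=-1.99725 |R|=0.99725 →hi
  mid=-1.99986 |R|=0.99986 →hi
  ...
  [-2.00003,-1.99986] ⇒ x*=-2.0000
Interval (-2.0000, 0).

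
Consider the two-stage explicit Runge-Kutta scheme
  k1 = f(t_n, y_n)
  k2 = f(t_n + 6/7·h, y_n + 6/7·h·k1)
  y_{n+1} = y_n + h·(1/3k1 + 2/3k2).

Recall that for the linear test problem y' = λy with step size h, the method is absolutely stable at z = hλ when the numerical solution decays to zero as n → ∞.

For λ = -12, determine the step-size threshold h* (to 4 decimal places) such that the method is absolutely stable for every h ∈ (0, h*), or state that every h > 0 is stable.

On y'=λy, z=hλ:
  k1=λy_n ⇒ h·k1=z·y_n;  k2=λ(1+6/7z)y_n ⇒ h·k2=z(1+6/7z)y_n
  y_{n+1}/y_n = 1 + 1/3z + 2/3z(1+6/7z) = 1 + z + 4/7z²
  ⇒ R(z) = 1 + z + 4/7z².

Need |R(x)|<1, x<0.
x=-0.72: |R|=0.5762
R=1: x+4/7x²=0 ⇒ x=−7/4=-1.7500; min R=1−1/(4·4/7)=0.5625>−1
Confirm numerically:
  x=-1.504: |R|=0.78858 <1
  x=-1.477: |R|=0.76959 <1
  x=-1.091: |R|=0.58916 <1
  x=-2.277: |R|=1.68570 >1
  x=-2.156: |R|=1.50019 >1
  x=-2.087: |R|=1.40190 >1
Interval (-1.7500, 0).

(-1.7500,0); λ=-12 ⇒ h* = (7/4)/12 = 0.1458.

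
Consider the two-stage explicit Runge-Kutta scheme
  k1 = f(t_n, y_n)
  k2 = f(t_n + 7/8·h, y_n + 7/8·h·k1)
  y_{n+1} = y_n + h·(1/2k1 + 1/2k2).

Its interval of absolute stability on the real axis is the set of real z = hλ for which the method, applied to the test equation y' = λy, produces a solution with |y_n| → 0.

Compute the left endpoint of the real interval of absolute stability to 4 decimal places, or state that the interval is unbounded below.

left endpoint -2.2857.

Set f=λy, z=hλ:
  k1=λy_n ⇒ h·k1=z·y_n;  k2=λ(1+7/8z)y_n ⇒ h·k2=z(1+7/8z)y_n
  y_{n+1}/y_n = 1 + 1/2z + 1/2z(1+7/8z) = 1 + z + 7/16z²
  so R(z) = 1 + z + 7/16z².

Find x<0 with |R(x)|<1.
x=-1.62: |R|=0.5282
R=1: x+7/16x²=0 ⇒ x=−16/7=-2.2857; min R=1−1/(4·7/16)=0.4286>−1
Confirm numerically:
  x=-1.789: |R|=0.61123 <1
  x=-1.643: |R|=0.53801 <1
  x=-1.449: |R|=0.46958 <1
  x=-1.099: |R|=0.42941 <1
  x=-2.865: |R|=1.72610 >1
  x=-2.773: |R|=1.59117 >1
  x=-2.331: |R|=1.04618 >1
Interval (-2.2857, 0).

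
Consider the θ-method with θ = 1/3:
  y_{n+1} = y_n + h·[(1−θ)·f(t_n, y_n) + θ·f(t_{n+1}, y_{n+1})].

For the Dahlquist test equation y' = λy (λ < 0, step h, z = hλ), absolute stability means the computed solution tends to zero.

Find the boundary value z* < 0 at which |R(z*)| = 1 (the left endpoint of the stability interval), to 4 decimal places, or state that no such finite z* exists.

With y'=λy (z=hλ):
  y_{n+1} = y_n + z·[2/3·y_n + 1/3·y_{n+1}] ⇒ (1 − 1/3z)y_{n+1} = (1 + 2/3z)y_n
  ⇒ R(z) = (1 + 2/3z)/(1 − 1/3z).

Need |R(x)|<1, x<0.
x=-0.59: |R|=0.5070
R=−1: 1+2/3x = −1+1/3x ⇒ -1/3x=2 ⇒ x=2/(-1/3)=-6.0000
Confirm numerically:
  x=-5.957: |R|=0.99520 <1
  x=-5.579: |R|=0.95093 <1
  x=-4.942: |R|=0.86678 <1
  x=-6.366: |R|=1.03908 >1
  x=-6.191: |R|=1.02078 >1
  x=-6.150: |R|=1.01639 >1
So |R|<1 on (-6.0000, 0).

z* = -6.0000.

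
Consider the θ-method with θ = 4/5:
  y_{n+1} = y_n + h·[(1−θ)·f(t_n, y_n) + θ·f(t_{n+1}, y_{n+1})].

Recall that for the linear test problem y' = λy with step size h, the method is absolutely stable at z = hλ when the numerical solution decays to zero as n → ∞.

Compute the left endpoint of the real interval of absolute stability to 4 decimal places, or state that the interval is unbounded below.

Set f=λy, z=hλ:
  y_{n+1} = y_n + z·[1/5·y_n + 4/5·y_{n+1}] ⇒ (1 − 4/5z)y_{n+1} = (1 + 1/5z)y_n
  R(z) = (1 + 1/5z)/(1 − 4/5z).

Boundary: |R(x)|=1, x<0.
x=-0.92: |R|=0.4700
x=-2: |R|=0.2308
x=-10: |R|=0.1111
x=-100: |R|=0.2346
θ=4/5≥1/2 ⇒ |1+1/5x|<|1−4/5x| ∀x<0 ⇒ unbounded interval.

interval (−∞, 0).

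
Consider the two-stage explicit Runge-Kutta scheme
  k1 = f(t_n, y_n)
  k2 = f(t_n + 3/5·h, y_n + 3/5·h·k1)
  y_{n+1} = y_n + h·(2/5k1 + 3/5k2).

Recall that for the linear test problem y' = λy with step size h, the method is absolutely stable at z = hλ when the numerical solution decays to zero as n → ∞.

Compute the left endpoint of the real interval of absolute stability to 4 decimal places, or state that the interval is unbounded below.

left endpoint -2.7778.

With y'=λy (z=hλ):
  k1=λy_n ⇒ h·k1=z·y_n;  k2=λ(1+3/5z)y_n ⇒ h·k2=z(1+3/5z)y_n
  y_{n+1}/y_n = 1 + 2/5z + 3/5z(1+3/5z) = 1 + z + 9/25z²
  Hence R(z) = 1 + z + 9/25z².

Solve |R(x)|<1 on ℝ⁻.
x=-1.04: |R|=0.3494
R=1: x+9/25x²=0 ⇒ x=−25/9=-2.7778; min R=1−1/(4·9/25)=0.3056>−1
Confirm numerically:
  x=-2.466: |R|=0.72322 <1
  x=-2.239: |R|=0.56572 <1
  x=-1.581: |R|=0.31884 <1
  x=-3.281: |R|=1.59439 >1
  x=-2.944: |R|=1.17617 >1
Interval (-2.7778, 0).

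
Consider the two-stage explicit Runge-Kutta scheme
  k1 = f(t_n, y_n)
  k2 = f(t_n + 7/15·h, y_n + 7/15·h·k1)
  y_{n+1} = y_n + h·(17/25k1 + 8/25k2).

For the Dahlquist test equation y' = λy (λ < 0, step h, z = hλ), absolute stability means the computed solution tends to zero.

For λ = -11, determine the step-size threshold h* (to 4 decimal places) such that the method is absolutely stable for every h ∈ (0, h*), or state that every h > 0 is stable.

(-6.6964,0); λ=-11 ⇒ h* = (375/56)/11 = 0.6088.

Test eqn y'=λy, z=hλ:
  k1=λy_n ⇒ h·k1=z·y_n;  k2=λ(1+7/15z)y_n ⇒ h·k2=z(1+7/15z)y_n
  y_{n+1}/y_n = 1 + 17/25z + 8/25z(1+7/15z) = 1 + z + 56/375z²
  ⇒ R(z) = 1 + z + 56/375z².

Need |R(x)|<1, x<0.
x=-0.69: |R|=0.3811
R=1: x+56/375x²=0 ⇒ x=−375/56=-6.6964; min R=1−1/(4·56/375)=-0.6741>−1
Confirm numerically:
  x=-4.219: |R|=0.56087 <1
  x=-4.039: |R|=0.60285 <1
  x=-3.173: |R|=0.66952 <1
  x=-6.915: |R|=1.22571 >1
  x=-6.903: |R|=1.21294 >1
So |R|<1 on (-6.6964, 0).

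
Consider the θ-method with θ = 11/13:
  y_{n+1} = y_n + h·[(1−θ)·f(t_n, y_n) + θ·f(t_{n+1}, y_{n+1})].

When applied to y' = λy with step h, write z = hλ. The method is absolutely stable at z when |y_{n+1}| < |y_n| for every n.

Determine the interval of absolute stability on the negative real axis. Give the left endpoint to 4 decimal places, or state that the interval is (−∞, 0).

Test eqn y'=λy, z=hλ:
  y_{n+1} = y_n + z·[2/13·y_n + 11/13·y_{n+1}] ⇒ (1 − 11/13z)y_{n+1} = (1 + 2/13z)y_n
  so R(z) = (1 + 2/13z)/(1 − 11/13z).

Find x<0 with |R(x)|<1.
x=-0.87: |R|=0.4989
x=-2: |R|=0.2571
x=-10: |R|=0.0569
x=-100: |R|=0.1680
θ=11/13≥1/2 ⇒ |1+2/13x|<|1−11/13x| ∀x<0 ⇒ unbounded interval.

(−∞, 0) — no finite endpoint.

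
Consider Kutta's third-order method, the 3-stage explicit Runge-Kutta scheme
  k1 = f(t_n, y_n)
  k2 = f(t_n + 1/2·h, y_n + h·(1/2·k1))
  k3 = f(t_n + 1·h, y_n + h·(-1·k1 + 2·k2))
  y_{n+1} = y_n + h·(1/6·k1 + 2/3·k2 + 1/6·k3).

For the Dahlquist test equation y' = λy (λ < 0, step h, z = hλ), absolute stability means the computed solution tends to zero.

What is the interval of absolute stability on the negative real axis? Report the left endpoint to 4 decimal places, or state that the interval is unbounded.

Test eqn y'=λy, z=hλ:
  order 3, 3-stage ⇒ R(z)=1+z+z^2/2+z^3/6
  (e.g. R(-1.57)=0.01747, |R|=0.01747)

Need |R(x)|<1, x<0.
x=-1.57: |R|=0.0175
|R(-1.84)|=0.1855 |R(-1.59)|=0.0041 |R(-1.11)|=0.2781
Bisect:
  x_lo=-3.0592 |R|=2.1514  x_hi=-0.1552 |R|=0.8562
  mid=-1.60718 |R|=0.00757 →hi
  mid=-2.33317 |R|=0.72817 →hi
  mid=-2.69617 |R|=1.32805 →lo
  mid=-2.51467 |R|=1.00317 →lo
  mid=-2.42392 |R|=0.85980 →hi
  mid=-2.46929 |R|=0.92997 →hi
  mid=-2.49198 |R|=0.96619 →hi
  mid=-2.50333 |R|=0.98458 →hi
  mid=-2.50900 |R|=0.99385 →hi
  mid=-2.51183 |R|=0.99850 →hi
  ...
  [-2.51290,-2.51272] ⇒ x*=-2.5127
So |R|<1 on (-2.5127, 0).

(-2.5127, 0).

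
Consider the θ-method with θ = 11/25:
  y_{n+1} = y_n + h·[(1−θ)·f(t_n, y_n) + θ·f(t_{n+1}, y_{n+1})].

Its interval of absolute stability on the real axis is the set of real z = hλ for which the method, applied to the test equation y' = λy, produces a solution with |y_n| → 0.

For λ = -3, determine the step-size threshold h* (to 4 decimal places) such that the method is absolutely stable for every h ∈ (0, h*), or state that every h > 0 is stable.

Test eqn y'=λy, z=hλ:
  y_{n+1} = y_n + z·[14/25·y_n + 11/25·y_{n+1}] ⇒ (1 − 11/25z)y_{n+1} = (1 + 14/25z)y_n
  R(z) = (1 + 14/25z)/(1 − 11/25z).

Find x<0 with |R(x)|<1.
x=-1.64: |R|=0.0474
R=−1: 1+14/25x = −1+11/25x ⇒ -3/25x=2 ⇒ x=2/(-3/25)=-16.6667
Confirm numerically:
  x=-15.961: |R|=0.98945 <1
  x=-15.397: |R|=0.98040 <1
  x=-8.893: |R|=0.81013 <1
  x=-17.015: |R|=1.00493 >1
  x=-16.798: |R|=1.00188 >1
Interval (-16.6667, 0).

(-16.6667,0); λ=-3 ⇒ h* = (50/3)/3 = 5.5556.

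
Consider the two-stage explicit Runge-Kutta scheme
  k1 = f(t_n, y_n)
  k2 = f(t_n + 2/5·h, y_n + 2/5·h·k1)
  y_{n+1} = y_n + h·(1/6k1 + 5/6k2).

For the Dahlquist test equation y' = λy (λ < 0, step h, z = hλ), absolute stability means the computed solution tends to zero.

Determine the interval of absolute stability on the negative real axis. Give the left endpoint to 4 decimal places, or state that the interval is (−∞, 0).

On y'=λy, z=hλ:
  k1=λy_n ⇒ h·k1=z·y_n;  k2=λ(1+2/5z)y_n ⇒ h·k2=z(1+2/5z)y_n
  y_{n+1}/y_n = 1 + 1/6z + 5/6z(1+2/5z) = 1 + z + 1/3z²
  so R(z) = 1 + z + 1/3z².

Solve |R(x)|<1 on ℝ⁻.
x=-0.45: |R|=0.6175
R=1: x+1/3x²=0 ⇒ x=−3=-3.0000; min R=1−1/(4·1/3)=0.2500>−1
Confirm numerically:
  x=-2.820: |R|=0.83080 <1
  x=-2.119: |R|=0.37772 <1
  x=-1.742: |R|=0.26952 <1
  x=-1.678: |R|=0.26056 <1
  x=-3.460: |R|=1.53053 >1
  x=-3.124: |R|=1.12913 >1
Stable set (-3.0000, 0).

z∈(-3.0000,0).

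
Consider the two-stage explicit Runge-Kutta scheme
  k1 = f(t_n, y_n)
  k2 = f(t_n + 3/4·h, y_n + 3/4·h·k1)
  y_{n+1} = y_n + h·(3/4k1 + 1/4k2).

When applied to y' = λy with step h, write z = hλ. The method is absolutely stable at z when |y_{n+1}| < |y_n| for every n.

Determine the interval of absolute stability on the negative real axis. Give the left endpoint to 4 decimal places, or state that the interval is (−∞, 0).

On y'=λy, z=hλ:
  k1=λy_n ⇒ h·k1=z·y_n;  k2=λ(1+3/4z)y_n ⇒ h·k2=z(1+3/4z)y_n
  y_{n+1}/y_n = 1 + 3/4z + 1/4z(1+3/4z) = 1 + z + 3/16z²
  R(z) = 1 + z + 3/16z².

Need |R(x)|<1, x<0.
x=-1.57: |R|=0.1078
R=1: x+3/16x²=0 ⇒ x=−16/3=-5.3333; min R=1−1/(4·3/16)=-0.3333>−1
Confirm numerically:
  x=-4.940: |R|=0.63567 <1
  x=-4.914: |R|=0.61364 <1
  x=-2.915: |R|=0.32177 <1
  x=-5.829: |R|=1.54173 >1
  x=-5.793: |R|=1.49928 >1
So |R|<1 on (-5.3333, 0).

(-5.3333, 0).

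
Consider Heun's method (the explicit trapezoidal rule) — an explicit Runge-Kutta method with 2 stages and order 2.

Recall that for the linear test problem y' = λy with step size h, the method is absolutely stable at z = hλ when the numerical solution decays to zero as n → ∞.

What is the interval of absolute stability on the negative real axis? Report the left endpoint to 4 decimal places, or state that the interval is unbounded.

z∈(-2.0000,0).

On y'=λy, z=hλ:
  order 2, 2-stage ⇒ R(z)=1+z+z^2/2
  (e.g. R(-1.47)=0.61045, |R|=0.61045)

Find x<0 with |R(x)|<1.
x=-1.47: |R|=0.6104
|R(-0.99)|=0.5000 |R(-0.89)|=0.5061 |R(-0.6)|=0.5800
Bisect:
  x_lo=-2.4362 |R|=1.5314  x_hi=-0.0949 |R|=0.9096
  mid=-1.26558 |R|=0.53527 →hi
  mid=-1.85091 |R|=0.86202 →hi
  mid=-2.14357 |R|=1.15388 →lo
  mid=-1.99724 |R|=0.99724 →hi
  mid=-2.07040 |R|=1.07288 →lo
  mid=-2.03382 |R|=1.03439 →lo
  mid=-2.01553 |R|=1.01565 →lo
  mid=-2.00638 |R|=1.00640 →lo
  mid=-2.00181 |R|=1.00181 →lo
  ...
  [-2.00010,-1.99995] ⇒ x*=-2.0000
Interval (-2.0000, 0).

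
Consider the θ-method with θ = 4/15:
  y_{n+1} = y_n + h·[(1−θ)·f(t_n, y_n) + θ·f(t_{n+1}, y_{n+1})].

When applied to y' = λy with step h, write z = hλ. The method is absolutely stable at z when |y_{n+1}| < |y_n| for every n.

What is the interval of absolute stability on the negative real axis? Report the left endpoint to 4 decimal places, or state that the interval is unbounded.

With y'=λy (z=hλ):
  y_{n+1} = y_n + z·[11/15·y_n + 4/15·y_{n+1}] ⇒ (1 − 4/15z)y_{n+1} = (1 + 11/15z)y_n
  so R(z) = (1 + 11/15z)/(1 − 4/15z).

Need |R(x)|<1, x<0.
x=-1.31: |R|=0.0292
R=−1: 1+11/15x = −1+4/15x ⇒ -7/15x=2 ⇒ x=2/(-7/15)=-4.2857
Confirm numerically:
  x=-3.832: |R|=0.89528 <1
  x=-2.996: |R|=0.66543 <1
  x=-2.694: |R|=0.56774 <1
  x=-4.746: |R|=1.09481 >1
  x=-4.406: |R|=1.02581 >1
  x=-4.353: |R|=1.01453 >1
Stable set (-4.2857, 0).

z∈(-4.2857,0).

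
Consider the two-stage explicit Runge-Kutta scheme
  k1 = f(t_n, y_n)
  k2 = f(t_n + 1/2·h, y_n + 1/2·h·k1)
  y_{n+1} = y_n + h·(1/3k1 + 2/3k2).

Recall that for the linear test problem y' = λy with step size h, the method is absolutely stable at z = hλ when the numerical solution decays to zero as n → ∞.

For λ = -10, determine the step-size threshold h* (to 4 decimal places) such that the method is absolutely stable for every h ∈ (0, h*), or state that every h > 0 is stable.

Test eqn y'=λy, z=hλ:
  k1=λy_n ⇒ h·k1=z·y_n;  k2=λ(1+1/2z)y_n ⇒ h·k2=z(1+1/2z)y_n
  y_{n+1}/y_n = 1 + 1/3z + 2/3z(1+1/2z) = 1 + z + 1/3z²
  ⇒ R(z) = 1 + z + 1/3z².

Boundary: |R(x)|=1, x<0.
x=-1.47: |R|=0.2503
R=1: x+1/3x²=0 ⇒ x=−3=-3.0000; min R=1−1/(4·1/3)=0.2500>−1
Confirm numerically:
  x=-2.038: |R|=0.34648 <1
  x=-1.826: |R|=0.28543 <1
  x=-1.801: |R|=0.28020 <1
  x=-1.735: |R|=0.26841 <1
  x=-3.470: |R|=1.54363 >1
  x=-3.266: |R|=1.28959 >1
  x=-3.163: |R|=1.17186 >1
So |R|<1 on (-3.0000, 0).

(-3.0000,0); λ=-10 ⇒ h* = (3)/10 = 0.3000.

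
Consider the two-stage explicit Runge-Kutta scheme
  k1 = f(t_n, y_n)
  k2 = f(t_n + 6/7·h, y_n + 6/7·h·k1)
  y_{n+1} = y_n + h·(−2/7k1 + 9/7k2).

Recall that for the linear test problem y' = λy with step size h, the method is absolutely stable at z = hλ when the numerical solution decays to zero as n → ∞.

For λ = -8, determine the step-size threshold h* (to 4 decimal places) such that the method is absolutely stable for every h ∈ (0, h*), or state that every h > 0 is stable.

(-0.9074,0); λ=-8 ⇒ h* = (49/54)/8 = 0.1134.

On y'=λy, z=hλ:
  k1=λy_n ⇒ h·k1=z·y_n;  k2=λ(1+6/7z)y_n ⇒ h·k2=z(1+6/7z)y_n
  y_{n+1}/y_n = 1 − 2/7z + 9/7z(1+6/7z) = 1 + z + 54/49z²
  ⇒ R(z) = 1 + z + 54/49z².

Find x<0 with |R(x)|<1.
x=-0.97: |R|=1.0669
R=1: x+54/49x²=0 ⇒ x=−49/54=-0.9074; min R=1−1/(4·54/49)=0.7731>−1
Confirm numerically:
  x=-0.716: |R|=0.84897 <1
  x=-0.607: |R|=0.79905 <1
  x=-0.483: |R|=0.77409 <1
  x=-0.401: |R|=0.77621 <1
  x=-1.399: |R|=1.75792 >1
  x=-1.174: |R|=1.34492 >1
  x=-1.140: |R|=1.29221 >1
Interval (-0.9074, 0).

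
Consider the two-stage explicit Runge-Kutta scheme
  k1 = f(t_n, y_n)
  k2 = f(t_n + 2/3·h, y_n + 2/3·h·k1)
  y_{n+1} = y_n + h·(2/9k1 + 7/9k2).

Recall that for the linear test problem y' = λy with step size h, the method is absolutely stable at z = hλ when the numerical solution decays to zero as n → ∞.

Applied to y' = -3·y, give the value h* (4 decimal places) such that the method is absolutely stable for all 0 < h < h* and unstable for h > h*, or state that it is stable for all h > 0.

Set f=λy, z=hλ:
  k1=λy_n ⇒ h·k1=z·y_n;  k2=λ(1+2/3z)y_n ⇒ h·k2=z(1+2/3z)y_n
  y_{n+1}/y_n = 1 + 2/9z + 7/9z(1+2/3z) = 1 + z + 14/27z²
  ⇒ R(z) = 1 + z + 14/27z².

Need |R(x)|<1, x<0.
x=-1.68: |R|=0.7835
R=1: x+14/27x²=0 ⇒ x=−27/14=-1.9286; min R=1−1/(4·14/27)=0.5179>−1
Confirm numerically:
  x=-1.793: |R|=0.87396 <1
  x=-1.656: |R|=0.76595 <1
  x=-1.436: |R|=0.63323 <1
  x=-2.486: |R|=1.71855 >1
  x=-2.322: |R|=1.47369 >1
Interval (-1.9286, 0).

(-1.9286,0); λ=-3 ⇒ h* = (27/14)/3 = 0.6429.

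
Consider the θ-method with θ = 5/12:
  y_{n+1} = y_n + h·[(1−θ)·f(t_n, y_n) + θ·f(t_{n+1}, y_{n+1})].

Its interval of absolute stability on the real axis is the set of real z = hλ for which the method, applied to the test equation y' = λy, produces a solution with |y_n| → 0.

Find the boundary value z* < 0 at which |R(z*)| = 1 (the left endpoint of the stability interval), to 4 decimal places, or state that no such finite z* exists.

z* = -12.0000.

With y'=λy (z=hλ):
  y_{n+1} = y_n + z·[7/12·y_n + 5/12·y_{n+1}] ⇒ (1 − 5/12z)y_{n+1} = (1 + 7/12z)y_n
  Hence R(z) = (1 + 7/12z)/(1 − 5/12z).

Boundary: |R(x)|=1, x<0.
x=-1.29: |R|=0.1610
R=−1: 1+7/12x = −1+5/12x ⇒ -1/6x=2 ⇒ x=2/(-1/6)=-12.0000
Confirm numerically:
  x=-11.113: |R|=0.97374 <1
  x=-11.021: |R|=0.97082 <1
  x=-7.790: |R|=0.83474 <1
  x=-12.438: |R|=1.01181 >1
  x=-12.225: |R|=1.00615 >1
So |R|<1 on (-12.0000, 0).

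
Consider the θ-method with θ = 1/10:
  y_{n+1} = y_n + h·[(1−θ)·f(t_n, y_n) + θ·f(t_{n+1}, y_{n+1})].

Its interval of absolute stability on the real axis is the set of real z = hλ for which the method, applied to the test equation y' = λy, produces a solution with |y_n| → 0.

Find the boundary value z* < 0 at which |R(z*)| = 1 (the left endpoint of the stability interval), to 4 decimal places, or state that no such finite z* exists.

Test eqn y'=λy, z=hλ:
  y_{n+1} = y_n + z·[9/10·y_n + 1/10·y_{n+1}] ⇒ (1 − 1/10z)y_{n+1} = (1 + 9/10z)y_n
  so R(z) = (1 + 9/10z)/(1 − 1/10z).

Find x<0 with |R(x)|<1.
x=-0.44: |R|=0.5785
R=−1: 1+9/10x = −1+1/10x ⇒ -4/5x=2 ⇒ x=2/(-4/5)=-2.5000
Confirm numerically:
  x=-1.370: |R|=0.20493 <1
  x=-1.307: |R|=0.15592 <1
  x=-1.304: |R|=0.15357 <1
  x=-3.016: |R|=1.31715 >1
  x=-2.959: |R|=1.28336 >1
  x=-2.763: |R|=1.16485 >1
Stable set (-2.5000, 0).

z* = -2.5000.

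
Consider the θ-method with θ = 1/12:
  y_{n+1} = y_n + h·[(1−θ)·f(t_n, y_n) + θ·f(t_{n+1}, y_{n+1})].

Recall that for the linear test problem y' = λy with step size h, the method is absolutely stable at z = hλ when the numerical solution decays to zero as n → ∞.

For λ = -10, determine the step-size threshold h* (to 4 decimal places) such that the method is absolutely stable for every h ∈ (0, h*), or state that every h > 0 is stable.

(-2.4000,0); λ=-10 ⇒ h* = (12/5)/10 = 0.2400.

Test eqn y'=λy, z=hλ:
  y_{n+1} = y_n + z·[11/12·y_n + 1/12·y_{n+1}] ⇒ (1 − 1/12z)y_{n+1} = (1 + 11/12z)y_n
  ⇒ R(z) = (1 + 11/12z)/(1 − 1/12z).

Boundary: |R(x)|=1, x<0.
x=-1.07: |R|=0.0176
R=−1: 1+11/12x = −1+1/12x ⇒ -5/6x=2 ⇒ x=2/(-5/6)=-2.4000
Confirm numerically:
  x=-2.273: |R|=0.91102 <1
  x=-1.902: |R|=0.64178 <1
  x=-1.536: |R|=0.36170 <1
  x=-2.966: |R|=1.37819 >1
  x=-2.950: |R|=1.36789 >1
Stable set (-2.4000, 0).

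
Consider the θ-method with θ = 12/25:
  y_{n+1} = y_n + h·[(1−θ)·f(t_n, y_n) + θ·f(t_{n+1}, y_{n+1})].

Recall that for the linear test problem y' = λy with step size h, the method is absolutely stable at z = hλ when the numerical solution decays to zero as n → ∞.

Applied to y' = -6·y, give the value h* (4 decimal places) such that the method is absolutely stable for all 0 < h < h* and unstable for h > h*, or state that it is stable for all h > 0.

(-50.0000,0); λ=-6 ⇒ h* = (50)/6 = 8.3333.

Test eqn y'=λy, z=hλ:
  y_{n+1} = y_n + z·[13/25·y_n + 12/25·y_{n+1}] ⇒ (1 − 12/25z)y_{n+1} = (1 + 13/25z)y_n
  ⇒ R(z) = (1 + 13/25z)/(1 − 12/25z).

Need |R(x)|<1, x<0.
x=-0.55: |R|=0.5649
R=−1: 1+13/25x = −1+12/25x ⇒ -1/25x=2 ⇒ x=2/(-1/25)=-50.0000
Confirm numerically:
  x=-45.371: |R|=0.99187 <1
  x=-44.373: |R|=0.98991 <1
  x=-34.774: |R|=0.96557 <1
  x=-24.014: |R|=0.91702 <1
  x=-50.540: |R|=1.00086 >1
  x=-50.258: |R|=1.00041 >1
  x=-50.193: |R|=1.00031 >1
Stable set (-50.0000, 0).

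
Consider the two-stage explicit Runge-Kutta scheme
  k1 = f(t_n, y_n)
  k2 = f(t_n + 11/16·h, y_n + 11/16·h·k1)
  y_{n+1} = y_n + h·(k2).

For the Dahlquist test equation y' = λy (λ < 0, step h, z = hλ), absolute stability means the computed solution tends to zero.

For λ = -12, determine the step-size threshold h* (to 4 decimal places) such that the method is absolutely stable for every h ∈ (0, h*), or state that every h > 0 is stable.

Set f=λy, z=hλ:
  k1=λy_n ⇒ h·k1=z·y_n;  k2=λ(1+11/16z)y_n ⇒ h·k2=z(1+11/16z)y_n
  y_{n+1}/y_n = 1 + z(1+11/16z) = 1 + z + 11/16z²
  R(z) = 1 + z + 11/16z².

Need |R(x)|<1, x<0.
x=-1.77: |R|=1.3839
R=1: x+11/16x²=0 ⇒ x=−16/11=-1.4545; min R=1−1/(4·11/16)=0.6364>−1
Confirm numerically:
  x=-1.285: |R|=0.85022 <1
  x=-1.119: |R|=0.74186 <1
  x=-1.044: |R|=0.70533 <1
  x=-0.631: |R|=0.64274 <1
  x=-1.992: |R|=1.73604 >1
  x=-1.930: |R|=1.63087 >1
  x=-1.627: |R|=1.19290 >1
Stable set (-1.4545, 0).

(-1.4545,0); λ=-12 ⇒ h* = (16/11)/12 = 0.1212.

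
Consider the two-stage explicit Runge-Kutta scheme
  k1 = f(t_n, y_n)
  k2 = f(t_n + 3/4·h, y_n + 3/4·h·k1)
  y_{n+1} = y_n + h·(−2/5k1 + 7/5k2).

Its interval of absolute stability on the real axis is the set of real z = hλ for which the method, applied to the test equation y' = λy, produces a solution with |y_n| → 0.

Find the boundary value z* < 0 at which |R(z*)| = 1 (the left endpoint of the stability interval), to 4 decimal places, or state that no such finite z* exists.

z* = -0.9524.

Set f=λy, z=hλ:
  k1=λy_n ⇒ h·k1=z·y_n;  k2=λ(1+3/4z)y_n ⇒ h·k2=z(1+3/4z)y_n
  y_{n+1}/y_n = 1 − 2/5z + 7/5z(1+3/4z) = 1 + z + 21/20z²
  Hence R(z) = 1 + z + 21/20z².

Find x<0 with |R(x)|<1.
x=-1.22: |R|=1.3428
R=1: x+21/20x²=0 ⇒ x=−20/21=-0.9524; min R=1−1/(4·21/20)=0.7619>−1
Confirm numerically:
  x=-0.686: |R|=0.80813 <1
  x=-0.518: |R|=0.76374 <1
  x=-0.471: |R|=0.76193 <1
  x=-0.430: |R|=0.76415 <1
  x=-1.437: |R|=1.73122 >1
  x=-1.294: |R|=1.46416 >1
  x=-1.235: |R|=1.36649 >1
So |R|<1 on (-0.9524, 0).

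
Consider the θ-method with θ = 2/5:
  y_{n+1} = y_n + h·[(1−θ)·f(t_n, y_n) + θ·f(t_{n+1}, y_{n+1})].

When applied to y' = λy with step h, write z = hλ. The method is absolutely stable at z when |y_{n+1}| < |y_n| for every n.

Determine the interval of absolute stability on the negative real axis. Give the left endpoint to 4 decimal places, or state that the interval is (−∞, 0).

z∈(-10.0000,0).

With y'=λy (z=hλ):
  y_{n+1} = y_n + z·[3/5·y_n + 2/5·y_{n+1}] ⇒ (1 − 2/5z)y_{n+1} = (1 + 3/5z)y_n
  ⇒ R(z) = (1 + 3/5z)/(1 − 2/5z).

Find x<0 with |R(x)|<1.
x=-0.75: |R|=0.4231
R=−1: 1+3/5x = −1+2/5x ⇒ -1/5x=2 ⇒ x=2/(-1/5)=-10.0000
Confirm numerically:
  x=-7.103: |R|=0.84916 <1
  x=-6.924: |R|=0.83680 <1
  x=-4.732: |R|=0.63579 <1
  x=-10.549: |R|=1.02104 >1
  x=-10.511: |R|=1.01964 >1
Stable set (-10.0000, 0).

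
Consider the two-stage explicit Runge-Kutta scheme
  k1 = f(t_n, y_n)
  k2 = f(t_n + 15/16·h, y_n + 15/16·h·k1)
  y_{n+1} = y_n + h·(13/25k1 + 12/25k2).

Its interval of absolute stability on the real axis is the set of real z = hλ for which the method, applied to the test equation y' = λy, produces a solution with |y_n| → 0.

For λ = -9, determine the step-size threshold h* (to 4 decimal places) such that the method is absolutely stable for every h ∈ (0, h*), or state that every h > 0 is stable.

On y'=λy, z=hλ:
  k1=λy_n ⇒ h·k1=z·y_n;  k2=λ(1+15/16z)y_n ⇒ h·k2=z(1+15/16z)y_n
  y_{n+1}/y_n = 1 + 13/25z + 12/25z(1+15/16z) = 1 + z + 9/20z²
  ⇒ R(z) = 1 + z + 9/20z².

Boundary: |R(x)|=1, x<0.
x=-1.55: |R|=0.5311
R=1: x+9/20x²=0 ⇒ x=−20/9=-2.2222; min R=1−1/(4·9/20)=0.4444>−1
Confirm numerically:
  x=-1.335: |R|=0.46700 <1
  x=-1.316: |R|=0.46334 <1
  x=-1.207: |R|=0.44858 <1
  x=-1.030: |R|=0.44741 <1
  x=-2.281: |R|=1.06033 >1
  x=-2.274: |R|=1.05298 >1
Stable set (-2.2222, 0).

(-2.2222,0); λ=-9 ⇒ h* = (20/9)/9 = 0.2469.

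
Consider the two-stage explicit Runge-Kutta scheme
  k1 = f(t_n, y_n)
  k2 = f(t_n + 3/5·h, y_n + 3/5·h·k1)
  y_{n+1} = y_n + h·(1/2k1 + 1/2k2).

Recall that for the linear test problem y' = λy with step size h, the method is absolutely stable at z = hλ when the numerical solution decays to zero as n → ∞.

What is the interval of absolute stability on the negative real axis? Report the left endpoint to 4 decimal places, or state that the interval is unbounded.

Set f=λy, z=hλ:
  k1=λy_n ⇒ h·k1=z·y_n;  k2=λ(1+3/5z)y_n ⇒ h·k2=z(1+3/5z)y_n
  y_{n+1}/y_n = 1 + 1/2z + 1/2z(1+3/5z) = 1 + z + 3/10z²
  R(z) = 1 + z + 3/10z².

Boundary: |R(x)|=1, x<0.
x=-1.17: |R|=0.2407
R=1: x+3/10x²=0 ⇒ x=−10/3=-3.3333; min R=1−1/(4·3/10)=0.1667>−1
Confirm numerically:
  x=-3.214: |R|=0.88494 <1
  x=-2.866: |R|=0.59819 <1
  x=-1.439: |R|=0.18222 <1
  x=-3.902: |R|=1.66568 >1
  x=-3.862: |R|=1.61251 >1
Stable set (-3.3333, 0).

z∈(-3.3333,0).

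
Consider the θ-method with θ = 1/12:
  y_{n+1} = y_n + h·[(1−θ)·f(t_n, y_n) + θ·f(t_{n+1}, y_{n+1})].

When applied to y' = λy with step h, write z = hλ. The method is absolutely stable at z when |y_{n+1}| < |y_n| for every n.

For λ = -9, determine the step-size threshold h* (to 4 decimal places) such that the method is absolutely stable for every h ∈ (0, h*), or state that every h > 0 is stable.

Set f=λy, z=hλ:
  y_{n+1} = y_n + z·[11/12·y_n + 1/12·y_{n+1}] ⇒ (1 − 1/12z)y_{n+1} = (1 + 11/12z)y_n
  R(z) = (1 + 11/12z)/(1 − 1/12z).

Need |R(x)|<1, x<0.
x=-0.87: |R|=0.1888
R=−1: 1+11/12x = −1+1/12x ⇒ -5/6x=2 ⇒ x=2/(-5/6)=-2.4000
Confirm numerically:
  x=-2.316: |R|=0.94132 <1
  x=-1.576: |R|=0.39305 <1
  x=-1.162: |R|=0.05941 <1
  x=-2.824: |R|=1.28602 >1
  x=-2.771: |R|=1.25117 >1
Interval (-2.4000, 0).

(-2.4000,0); λ=-9 ⇒ h* = (12/5)/9 = 0.2667.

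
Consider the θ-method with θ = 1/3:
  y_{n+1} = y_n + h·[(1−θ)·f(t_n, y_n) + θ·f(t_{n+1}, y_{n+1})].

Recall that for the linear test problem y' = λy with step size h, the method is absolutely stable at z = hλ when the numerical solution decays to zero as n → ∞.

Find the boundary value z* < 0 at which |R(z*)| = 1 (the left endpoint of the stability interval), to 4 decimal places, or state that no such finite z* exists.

On y'=λy, z=hλ:
  y_{n+1} = y_n + z·[2/3·y_n + 1/3·y_{n+1}] ⇒ (1 − 1/3z)y_{n+1} = (1 + 2/3z)y_n
  Hence R(z) = (1 + 2/3z)/(1 − 1/3z).

Solve |R(x)|<1 on ℝ⁻.
x=-0.87: |R|=0.3256
R=−1: 1+2/3x = −1+1/3x ⇒ -1/3x=2 ⇒ x=2/(-1/3)=-6.0000
Confirm numerically:
  x=-5.325: |R|=0.91892 <1
  x=-2.611: |R|=0.39601 <1
  x=-2.449: |R|=0.34832 <1
  x=-6.466: |R|=1.04923 >1
  x=-6.227: |R|=1.02460 >1
So |R|<1 on (-6.0000, 0).

z* = -6.0000.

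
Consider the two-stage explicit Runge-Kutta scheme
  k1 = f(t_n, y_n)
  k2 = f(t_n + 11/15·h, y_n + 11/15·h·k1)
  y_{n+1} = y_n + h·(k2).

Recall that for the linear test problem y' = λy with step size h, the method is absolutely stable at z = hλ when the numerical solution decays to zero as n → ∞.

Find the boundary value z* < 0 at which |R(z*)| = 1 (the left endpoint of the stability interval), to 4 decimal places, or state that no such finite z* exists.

left endpoint -1.3636.

With y'=λy (z=hλ):
  k1=λy_n ⇒ h·k1=z·y_n;  k2=λ(1+11/15z)y_n ⇒ h·k2=z(1+11/15z)y_n
  y_{n+1}/y_n = 1 + z(1+11/15z) = 1 + z + 11/15z²
  Hence R(z) = 1 + z + 11/15z².

Need |R(x)|<1, x<0.
x=-1.37: |R|=1.0064
R=1: x+11/15x²=0 ⇒ x=−15/11=-1.3636; min R=1−1/(4·11/15)=0.6591>−1
Confirm numerically:
  x=-1.317: |R|=0.95496 <1
  x=-1.123: |R|=0.80183 <1
  x=-0.566: |R|=0.66893 <1
  x=-1.941: |R|=1.82182 >1
  x=-1.656: |R|=1.35505 >1
  x=-1.385: |R|=1.02170 >1
Interval (-1.3636, 0).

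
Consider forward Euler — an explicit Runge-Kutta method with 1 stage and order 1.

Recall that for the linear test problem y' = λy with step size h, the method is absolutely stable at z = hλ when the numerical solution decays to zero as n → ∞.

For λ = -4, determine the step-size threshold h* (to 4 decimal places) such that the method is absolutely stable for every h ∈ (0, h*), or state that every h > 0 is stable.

(-2.0000,0); λ=-4 ⇒ h* = 0.5000.

On y'=λy, z=hλ:
  order 1, 1-stage ⇒ R(z)=1+z
  (e.g. R(-1.37)=-0.37000, |R|=0.37000)

Boundary: |R(x)|=1, x<0.
x=-1.37: |R|=0.3700
|R(-1.61)|=0.6100 |R(-0.78)|=0.2200 |R(-0.62)|=0.3800
Bisect:
  x_lo=-2.7152 |R|=1.7152  x_hi=-0.0589 |R|=0.9411
  mid=-1.38706 |R|=0.38706 →hi
  mid=-2.05113 |R|=1.05113 →lo
  mid=-1.71910 |R|=0.71910 →hi
  mid=-1.88512 |R|=0.88512 →hi
  mid=-1.96813 |R|=0.96813 →hi
  mid=-2.00963 |R|=1.00963 →lo
  mid=-1.98888 |R|=0.98888 →hi
  mid=-1.99925 |R|=0.99925 →hi
  ...
  [-2.00006,-1.99990] ⇒ x*=-2.0000
So |R|<1 on (-2.0000, 0).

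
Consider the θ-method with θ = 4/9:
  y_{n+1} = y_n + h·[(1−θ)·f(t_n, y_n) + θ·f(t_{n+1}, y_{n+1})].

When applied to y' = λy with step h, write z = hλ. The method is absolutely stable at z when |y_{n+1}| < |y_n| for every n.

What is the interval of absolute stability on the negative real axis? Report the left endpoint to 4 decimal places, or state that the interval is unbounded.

Set f=λy, z=hλ:
  y_{n+1} = y_n + z·[5/9·y_n + 4/9·y_{n+1}] ⇒ (1 − 4/9z)y_{n+1} = (1 + 5/9z)y_n
  so R(z) = (1 + 5/9z)/(1 − 4/9z).

Find x<0 with |R(x)|<1.
x=-1.4: |R|=0.1370
R=−1: 1+5/9x = −1+4/9x ⇒ -1/9x=2 ⇒ x=2/(-1/9)=-18.0000
Confirm numerically:
  x=-16.364: |R|=0.97803 <1
  x=-15.059: |R|=0.95752 <1
  x=-14.617: |R|=0.94986 <1
  x=-18.378: |R|=1.00458 >1
  x=-18.198: |R|=1.00242 >1
Interval (-18.0000, 0).

(-18.0000, 0).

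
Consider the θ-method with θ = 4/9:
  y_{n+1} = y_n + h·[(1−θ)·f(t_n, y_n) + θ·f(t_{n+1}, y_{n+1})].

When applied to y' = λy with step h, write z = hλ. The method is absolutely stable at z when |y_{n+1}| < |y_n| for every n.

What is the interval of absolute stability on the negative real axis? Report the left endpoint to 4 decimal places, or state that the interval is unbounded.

Set f=λy, z=hλ:
  y_{n+1} = y_n + z·[5/9·y_n + 4/9·y_{n+1}] ⇒ (1 − 4/9z)y_{n+1} = (1 + 5/9z)y_n
  so R(z) = (1 + 5/9z)/(1 − 4/9z).

Boundary: |R(x)|=1, x<0.
x=-0.52: |R|=0.5776
R=−1: 1+5/9x = −1+4/9x ⇒ -1/9x=2 ⇒ x=2/(-1/9)=-18.0000
Confirm numerically:
  x=-16.505: |R|=0.98007 <1
  x=-16.407: |R|=0.97865 <1
  x=-15.513: |R|=0.96500 <1
  x=-13.085: |R|=0.91987 <1
  x=-18.561: |R|=1.00674 >1
  x=-18.205: |R|=1.00251 >1
  x=-18.199: |R|=1.00243 >1
Interval (-18.0000, 0).

(-18.0000, 0).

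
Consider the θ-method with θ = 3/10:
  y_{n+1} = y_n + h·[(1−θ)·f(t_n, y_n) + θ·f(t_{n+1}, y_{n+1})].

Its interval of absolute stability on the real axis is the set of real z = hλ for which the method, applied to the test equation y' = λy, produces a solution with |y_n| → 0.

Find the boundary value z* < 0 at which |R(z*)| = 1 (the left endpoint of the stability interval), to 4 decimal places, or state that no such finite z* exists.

z* = -5.0000.

On y'=λy, z=hλ:
  y_{n+1} = y_n + z·[7/10·y_n + 3/10·y_{n+1}] ⇒ (1 − 3/10z)y_{n+1} = (1 + 7/10z)y_n
  ⇒ R(z) = (1 + 7/10z)/(1 − 3/10z).

Need |R(x)|<1, x<0.
x=-1.04: |R|=0.2073
R=−1: 1+7/10x = −1+3/10x ⇒ -2/5x=2 ⇒ x=2/(-2/5)=-5.0000
Confirm numerically:
  x=-4.535: |R|=0.92120 <1
  x=-3.959: |R|=0.80966 <1
  x=-3.443: |R|=0.69364 <1
  x=-2.373: |R|=0.38618 <1
  x=-5.282: |R|=1.04364 >1
  x=-5.139: |R|=1.02188 >1
Interval (-5.0000, 0).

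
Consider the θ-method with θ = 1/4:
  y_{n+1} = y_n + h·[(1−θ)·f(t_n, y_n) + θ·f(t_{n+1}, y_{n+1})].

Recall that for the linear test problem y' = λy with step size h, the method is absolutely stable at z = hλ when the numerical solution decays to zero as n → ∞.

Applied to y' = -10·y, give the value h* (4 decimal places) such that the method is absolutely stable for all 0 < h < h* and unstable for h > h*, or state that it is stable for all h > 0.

On y'=λy, z=hλ:
  y_{n+1} = y_n + z·[3/4·y_n + 1/4·y_{n+1}] ⇒ (1 − 1/4z)y_{n+1} = (1 + 3/4z)y_n
  so R(z) = (1 + 3/4z)/(1 − 1/4z).

Boundary: |R(x)|=1, x<0.
x=-1.04: |R|=0.1746
R=−1: 1+3/4x = −1+1/4x ⇒ -1/2x=2 ⇒ x=2/(-1/2)=-4.0000
Confirm numerically:
  x=-3.425: |R|=0.84512 <1
  x=-3.229: |R|=0.78669 <1
  x=-2.979: |R|=0.70741 <1
  x=-1.816: |R|=0.24897 <1
  x=-4.096: |R|=1.02372 >1
  x=-4.094: |R|=1.02323 >1
  x=-4.068: |R|=1.01686 >1
Stable set (-4.0000, 0).

(-4.0000,0); λ=-10 ⇒ h* = (4)/10 = 0.4000.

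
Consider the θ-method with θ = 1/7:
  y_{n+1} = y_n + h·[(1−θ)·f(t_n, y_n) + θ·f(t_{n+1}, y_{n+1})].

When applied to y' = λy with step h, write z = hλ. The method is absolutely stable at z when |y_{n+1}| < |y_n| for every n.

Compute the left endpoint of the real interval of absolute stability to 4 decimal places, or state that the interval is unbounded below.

On y'=λy, z=hλ:
  y_{n+1} = y_n + z·[6/7·y_n + 1/7·y_{n+1}] ⇒ (1 − 1/7z)y_{n+1} = (1 + 6/7z)y_n
  ⇒ R(z) = (1 + 6/7z)/(1 − 1/7z).

Need |R(x)|<1, x<0.
x=-1.5: |R|=0.2353
R=−1: 1+6/7x = −1+1/7x ⇒ -5/7x=2 ⇒ x=2/(-5/7)=-2.8000
Confirm numerically:
  x=-2.296: |R|=0.72892 <1
  x=-1.810: |R|=0.43814 <1
  x=-1.733: |R|=0.38910 <1
  x=-3.168: |R|=1.18096 >1
  x=-2.951: |R|=1.07587 >1
  x=-2.949: |R|=1.07488 >1
So |R|<1 on (-2.8000, 0).

z* = -2.8000.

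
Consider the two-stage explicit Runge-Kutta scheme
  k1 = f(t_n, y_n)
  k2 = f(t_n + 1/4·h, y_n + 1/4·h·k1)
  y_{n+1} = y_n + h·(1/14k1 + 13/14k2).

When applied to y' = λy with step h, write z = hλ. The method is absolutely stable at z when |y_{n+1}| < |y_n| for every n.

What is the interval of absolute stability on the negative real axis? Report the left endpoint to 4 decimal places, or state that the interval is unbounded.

Test eqn y'=λy, z=hλ:
  k1=λy_n ⇒ h·k1=z·y_n;  k2=λ(1+1/4z)y_n ⇒ h·k2=z(1+1/4z)y_n
  y_{n+1}/y_n = 1 + 1/14z + 13/14z(1+1/4z) = 1 + z + 13/56z²
  so R(z) = 1 + z + 13/56z².

Find x<0 with |R(x)|<1.
x=-0.55: |R|=0.5202
R=1: x+13/56x²=0 ⇒ x=−56/13=-4.3077; min R=1−1/(4·13/56)=-0.0769>−1
Confirm numerically:
  x=-3.946: |R|=0.66868 <1
  x=-3.705: |R|=0.48163 <1
  x=-3.200: |R|=0.17714 <1
  x=-4.850: |R|=1.61058 >1
  x=-4.843: |R|=1.60183 >1
Interval (-4.3077, 0).

(-4.3077, 0).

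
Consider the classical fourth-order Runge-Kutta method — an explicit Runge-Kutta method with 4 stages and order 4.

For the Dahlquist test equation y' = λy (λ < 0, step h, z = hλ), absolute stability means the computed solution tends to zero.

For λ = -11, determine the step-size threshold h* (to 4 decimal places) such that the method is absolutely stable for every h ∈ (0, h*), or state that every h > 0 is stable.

(-2.7853,0); λ=-11 ⇒ h* = 0.2532.

On y'=λy, z=hλ:
  order 4, 4-stage ⇒ R(z)=1+z+z^2/2+z^3/6+z^4/24
  (e.g. R(-0.69)=0.50274, |R|=0.50274)

Find x<0 with |R(x)|<1.
x=-0.69: |R|=0.5027
|R(-2.63)|=0.7900 |R(-1.91)|=0.3073 |R(-1.68)|=0.2728
Bisect:
  x_lo=-3.6492 |R|=3.2988  x_hi=-0.0633 |R|=0.9387
  mid=-1.85624 |R|=0.29527 →hi
  mid=-2.75272 |R|=0.95199 →hi
  mid=-3.20096 |R|=1.83018 →lo
  mid=-2.97684 |R|=1.32935 →lo
  mid=-2.86478 |R|=1.12661 →lo
  mid=-2.80875 |R|=1.03595 →lo
  mid=-2.78074 |R|=0.99315 →hi
  ...
  [-2.78533,-2.78511] ⇒ x*=-2.7853
Interval (-2.7853, 0).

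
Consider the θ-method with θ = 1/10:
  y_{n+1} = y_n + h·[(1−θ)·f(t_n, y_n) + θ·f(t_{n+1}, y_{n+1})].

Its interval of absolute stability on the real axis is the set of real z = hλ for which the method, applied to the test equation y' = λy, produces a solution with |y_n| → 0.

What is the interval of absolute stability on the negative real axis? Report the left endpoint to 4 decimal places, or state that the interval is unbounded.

z∈(-2.5000,0).

With y'=λy (z=hλ):
  y_{n+1} = y_n + z·[9/10·y_n + 1/10·y_{n+1}] ⇒ (1 − 1/10z)y_{n+1} = (1 + 9/10z)y_n
  so R(z) = (1 + 9/10z)/(1 − 1/10z).

Need |R(x)|<1, x<0.
x=-0.36: |R|=0.6525
R=−1: 1+9/10x = −1+1/10x ⇒ -4/5x=2 ⇒ x=2/(-4/5)=-2.5000
Confirm numerically:
  x=-2.238: |R|=0.82873 <1
  x=-2.027: |R|=0.68537 <1
  x=-1.498: |R|=0.30284 <1
  x=-2.667: |R|=1.10547 >1
  x=-2.589: |R|=1.05656 >1
Stable set (-2.5000, 0).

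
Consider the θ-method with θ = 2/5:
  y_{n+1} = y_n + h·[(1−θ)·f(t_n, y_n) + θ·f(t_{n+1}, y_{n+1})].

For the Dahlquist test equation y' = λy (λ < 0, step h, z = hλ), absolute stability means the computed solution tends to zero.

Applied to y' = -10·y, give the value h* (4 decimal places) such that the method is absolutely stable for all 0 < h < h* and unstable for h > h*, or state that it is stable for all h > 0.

(-10.0000,0); λ=-10 ⇒ h* = (10)/10 = 1.0000.

With y'=λy (z=hλ):
  y_{n+1} = y_n + z·[3/5·y_n + 2/5·y_{n+1}] ⇒ (1 − 2/5z)y_{n+1} = (1 + 3/5z)y_n
  ⇒ R(z) = (1 + 3/5z)/(1 − 2/5z).

Need |R(x)|<1, x<0.
x=-0.37: |R|=0.6777
R=−1: 1+3/5x = −1+2/5x ⇒ -1/5x=2 ⇒ x=2/(-1/5)=-10.0000
Confirm numerically:
  x=-9.890: |R|=0.99556 <1
  x=-4.559: |R|=0.61461 <1
  x=-4.509: |R|=0.60829 <1
  x=-10.593: |R|=1.02265 >1
  x=-10.536: |R|=1.02056 >1
  x=-10.229: |R|=1.00900 >1
Interval (-10.0000, 0).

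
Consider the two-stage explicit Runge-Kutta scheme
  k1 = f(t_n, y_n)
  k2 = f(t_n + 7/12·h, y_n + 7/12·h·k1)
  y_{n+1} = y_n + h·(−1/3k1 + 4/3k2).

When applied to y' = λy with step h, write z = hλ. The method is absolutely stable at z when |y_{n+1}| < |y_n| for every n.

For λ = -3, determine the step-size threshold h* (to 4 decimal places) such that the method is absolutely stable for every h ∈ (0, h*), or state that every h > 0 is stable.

(-1.2857,0); λ=-3 ⇒ h* = (9/7)/3 = 0.4286.

Test eqn y'=λy, z=hλ:
  k1=λy_n ⇒ h·k1=z·y_n;  k2=λ(1+7/12z)y_n ⇒ h·k2=z(1+7/12z)y_n
  y_{n+1}/y_n = 1 − 1/3z + 4/3z(1+7/12z) = 1 + z + 7/9z²
  so R(z) = 1 + z + 7/9z².

Boundary: |R(x)|=1, x<0.
x=-1.69: |R|=1.5314
R=1: x+7/9x²=0 ⇒ x=−9/7=-1.2857; min R=1−1/(4·7/9)=0.6786>−1
Confirm numerically:
  x=-1.166: |R|=0.89143 <1
  x=-0.737: |R|=0.68546 <1
  x=-0.606: |R|=0.67963 <1
  x=-1.580: |R|=1.36164 >1
  x=-1.352: |R|=1.06970 >1
Interval (-1.2857, 0).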